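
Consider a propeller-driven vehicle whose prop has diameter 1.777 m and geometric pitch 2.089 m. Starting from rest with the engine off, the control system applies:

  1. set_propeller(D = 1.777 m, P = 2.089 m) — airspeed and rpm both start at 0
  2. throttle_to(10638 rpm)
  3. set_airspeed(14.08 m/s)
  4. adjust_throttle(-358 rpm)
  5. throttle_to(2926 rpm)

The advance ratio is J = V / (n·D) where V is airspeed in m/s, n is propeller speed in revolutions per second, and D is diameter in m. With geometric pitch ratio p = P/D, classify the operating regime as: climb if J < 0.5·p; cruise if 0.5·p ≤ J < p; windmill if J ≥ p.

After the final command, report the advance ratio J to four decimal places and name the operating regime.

set_propeller: D = 1.777 m, P = 2.089 m (p = P/D = 1.175577); state ← (V=0, rpm=0)
throttle_to(10638): rpm ← 10638
set_airspeed(14.08): V ← 14.08 m/s
adjust_throttle(-358): rpm ← 10638 -358 = 10280
throttle_to(2926): rpm ← 2926
final state: V = 14.08 m/s, rpm = 2926 → n = rpm/60 = 48.766667 rev/s
J = V / (n·D) = 14.08 / (48.766667 × 1.777) = 0.162477
regime bands: climb J<0.5878 | cruise [0.5878, 1.1756) | windmill J≥1.1756
J = 0.1625 → climb

J = 0.1625, regime = climb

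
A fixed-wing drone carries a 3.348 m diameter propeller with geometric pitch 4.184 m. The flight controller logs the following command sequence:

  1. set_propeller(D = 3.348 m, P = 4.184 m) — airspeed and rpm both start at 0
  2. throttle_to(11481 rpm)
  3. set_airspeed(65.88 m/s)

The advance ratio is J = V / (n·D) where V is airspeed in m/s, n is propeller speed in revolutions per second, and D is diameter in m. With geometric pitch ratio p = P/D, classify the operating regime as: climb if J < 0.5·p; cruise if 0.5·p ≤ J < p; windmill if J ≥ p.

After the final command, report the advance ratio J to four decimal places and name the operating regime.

set_propeller: D = 3.348 m, P = 4.184 m (p = P/D = 1.249701); state ← (V=0, rpm=0)
throttle_to(11481): rpm ← 11481
set_airspeed(65.88): V ← 65.88 m/s
final state: V = 65.88 m/s, rpm = 11481 → n = rpm/60 = 191.350000 rev/s
J = V / (n·D) = 65.88 / (191.350000 × 3.348) = 0.102835
regime bands: climb J<0.6249 | cruise [0.6249, 1.2497) | windmill J≥1.2497
J = 0.1028 → climb

J = 0.1028, regime = climb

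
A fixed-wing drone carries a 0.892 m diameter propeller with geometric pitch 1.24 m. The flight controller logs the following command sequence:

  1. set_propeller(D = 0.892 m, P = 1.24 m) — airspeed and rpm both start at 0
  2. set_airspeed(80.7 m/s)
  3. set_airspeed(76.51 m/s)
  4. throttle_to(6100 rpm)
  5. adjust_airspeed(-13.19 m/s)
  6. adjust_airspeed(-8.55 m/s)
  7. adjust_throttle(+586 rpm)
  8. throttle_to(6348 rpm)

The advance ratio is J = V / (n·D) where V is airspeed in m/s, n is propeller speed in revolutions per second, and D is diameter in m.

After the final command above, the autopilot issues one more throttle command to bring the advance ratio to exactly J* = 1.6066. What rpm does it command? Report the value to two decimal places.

rpm = 2293.09

set_propeller: D = 0.892 m, P = 1.24 m (p = P/D = 1.390135); state ← (V=0, rpm=0)
set_airspeed(80.7): V ← 80.7 m/s
set_airspeed(76.51): V ← 76.51 m/s
throttle_to(6100): rpm ← 6100
adjust_airspeed(-13.19): V ← 76.51 -13.19 = 63.32 m/s
adjust_airspeed(-8.55): V ← 63.32 -8.55 = 54.77 m/s
adjust_throttle(+586): rpm ← 6100 +586 = 6686
throttle_to(6348): rpm ← 6348
final state: V = 54.77 m/s, rpm = 6348 → n = rpm/60 = 105.800000 rev/s
target J* = 1.6066; solve J* = V/(n·D) for n: n = V/(J*·D) = 54.77/(1.6066 × 0.892) = 38.218191 rev/s
rpm = 60·n = 2293.091446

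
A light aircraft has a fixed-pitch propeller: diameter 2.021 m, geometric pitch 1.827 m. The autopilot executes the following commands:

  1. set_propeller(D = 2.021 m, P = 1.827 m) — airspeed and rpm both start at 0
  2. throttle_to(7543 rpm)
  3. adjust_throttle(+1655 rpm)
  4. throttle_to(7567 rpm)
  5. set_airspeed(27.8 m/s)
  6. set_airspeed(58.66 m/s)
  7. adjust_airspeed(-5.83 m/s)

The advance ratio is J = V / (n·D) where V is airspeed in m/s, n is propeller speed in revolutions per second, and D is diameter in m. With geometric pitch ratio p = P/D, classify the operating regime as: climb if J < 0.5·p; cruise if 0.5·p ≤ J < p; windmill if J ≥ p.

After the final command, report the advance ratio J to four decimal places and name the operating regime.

J = 0.2073, regime = climb

set_propeller: D = 2.021 m, P = 1.827 m (p = P/D = 0.904008); state ← (V=0, rpm=0)
throttle_to(7543): rpm ← 7543
adjust_throttle(+1655): rpm ← 7543 +1655 = 9198
throttle_to(7567): rpm ← 7567
set_airspeed(27.8): V ← 27.8 m/s
set_airspeed(58.66): V ← 58.66 m/s
adjust_airspeed(-5.83): V ← 58.66 -5.83 = 52.83 m/s
final state: V = 52.83 m/s, rpm = 7567 → n = rpm/60 = 126.116667 rev/s
J = V / (n·D) = 52.83 / (126.116667 × 2.021) = 0.207273
regime bands: climb J<0.4520 | cruise [0.4520, 0.9040) | windmill J≥0.9040
J = 0.2073 → climb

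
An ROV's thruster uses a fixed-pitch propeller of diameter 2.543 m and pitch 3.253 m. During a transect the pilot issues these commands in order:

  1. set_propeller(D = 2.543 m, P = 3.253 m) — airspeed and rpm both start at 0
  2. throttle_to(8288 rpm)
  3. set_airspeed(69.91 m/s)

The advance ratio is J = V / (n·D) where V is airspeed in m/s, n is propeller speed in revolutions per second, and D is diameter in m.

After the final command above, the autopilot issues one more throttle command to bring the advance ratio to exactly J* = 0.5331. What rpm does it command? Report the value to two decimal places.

set_propeller: D = 2.543 m, P = 3.253 m (p = P/D = 1.279198); state ← (V=0, rpm=0)
throttle_to(8288): rpm ← 8288
set_airspeed(69.91): V ← 69.91 m/s
final state: V = 69.91 m/s, rpm = 8288 → n = rpm/60 = 138.133333 rev/s
target J* = 0.5331; solve J* = V/(n·D) for n: n = V/(J*·D) = 69.91/(0.5331 × 2.543) = 51.568472 rev/s
rpm = 60·n = 3094.108293

rpm = 3094.11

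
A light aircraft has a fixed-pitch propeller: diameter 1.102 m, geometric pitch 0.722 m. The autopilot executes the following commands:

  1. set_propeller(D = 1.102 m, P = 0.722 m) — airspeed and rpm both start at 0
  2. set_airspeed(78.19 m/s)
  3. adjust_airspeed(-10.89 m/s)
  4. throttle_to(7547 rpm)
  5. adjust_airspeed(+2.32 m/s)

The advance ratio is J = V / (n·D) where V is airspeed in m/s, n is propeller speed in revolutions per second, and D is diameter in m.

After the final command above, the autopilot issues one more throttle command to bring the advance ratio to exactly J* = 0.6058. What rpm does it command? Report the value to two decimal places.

set_propeller: D = 1.102 m, P = 0.722 m (p = P/D = 0.655172); state ← (V=0, rpm=0)
set_airspeed(78.19): V ← 78.19 m/s
adjust_airspeed(-10.89): V ← 78.19 -10.89 = 67.3 m/s
throttle_to(7547): rpm ← 7547
adjust_airspeed(+2.32): V ← 67.3 +2.32 = 69.62 m/s
final state: V = 69.62 m/s, rpm = 7547 → n = rpm/60 = 125.783333 rev/s
target J* = 0.6058; solve J* = V/(n·D) for n: n = V/(J*·D) = 69.62/(0.6058 × 1.102) = 104.285315 rev/s
rpm = 60·n = 6257.118873

rpm = 6257.12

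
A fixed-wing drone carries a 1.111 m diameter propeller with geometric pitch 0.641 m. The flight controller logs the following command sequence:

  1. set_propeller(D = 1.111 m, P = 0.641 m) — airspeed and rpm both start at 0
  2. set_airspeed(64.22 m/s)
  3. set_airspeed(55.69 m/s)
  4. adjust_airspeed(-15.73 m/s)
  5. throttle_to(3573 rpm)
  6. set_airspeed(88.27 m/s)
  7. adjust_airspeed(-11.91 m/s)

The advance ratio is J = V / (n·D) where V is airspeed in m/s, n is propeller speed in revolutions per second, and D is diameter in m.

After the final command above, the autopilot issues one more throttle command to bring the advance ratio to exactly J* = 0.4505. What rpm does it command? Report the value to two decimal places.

rpm = 9153.95

set_propeller: D = 1.111 m, P = 0.641 m (p = P/D = 0.576958); state ← (V=0, rpm=0)
set_airspeed(64.22): V ← 64.22 m/s
set_airspeed(55.69): V ← 55.69 m/s
adjust_airspeed(-15.73): V ← 55.69 -15.73 = 39.96 m/s
throttle_to(3573): rpm ← 3573
set_airspeed(88.27): V ← 88.27 m/s
adjust_airspeed(-11.91): V ← 88.27 -11.91 = 76.36 m/s
final state: V = 76.36 m/s, rpm = 3573 → n = rpm/60 = 59.550000 rev/s
target J* = 0.4505; solve J* = V/(n·D) for n: n = V/(J*·D) = 76.36/(0.4505 × 1.111) = 152.565756 rev/s
rpm = 60·n = 9153.945361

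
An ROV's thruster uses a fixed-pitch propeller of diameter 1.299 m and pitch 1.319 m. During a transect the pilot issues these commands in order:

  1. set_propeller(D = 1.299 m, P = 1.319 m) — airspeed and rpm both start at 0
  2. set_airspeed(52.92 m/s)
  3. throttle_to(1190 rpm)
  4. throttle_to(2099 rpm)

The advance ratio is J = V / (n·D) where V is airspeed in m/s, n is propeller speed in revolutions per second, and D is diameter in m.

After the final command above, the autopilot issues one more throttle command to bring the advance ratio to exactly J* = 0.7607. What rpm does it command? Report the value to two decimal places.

set_propeller: D = 1.299 m, P = 1.319 m (p = P/D = 1.015396); state ← (V=0, rpm=0)
set_airspeed(52.92): V ← 52.92 m/s
throttle_to(1190): rpm ← 1190
throttle_to(2099): rpm ← 2099
final state: V = 52.92 m/s, rpm = 2099 → n = rpm/60 = 34.983333 rev/s
target J* = 0.7607; solve J* = V/(n·D) for n: n = V/(J*·D) = 52.92/(0.7607 × 1.299) = 53.554660 rev/s
rpm = 60·n = 3213.279613

rpm = 3213.28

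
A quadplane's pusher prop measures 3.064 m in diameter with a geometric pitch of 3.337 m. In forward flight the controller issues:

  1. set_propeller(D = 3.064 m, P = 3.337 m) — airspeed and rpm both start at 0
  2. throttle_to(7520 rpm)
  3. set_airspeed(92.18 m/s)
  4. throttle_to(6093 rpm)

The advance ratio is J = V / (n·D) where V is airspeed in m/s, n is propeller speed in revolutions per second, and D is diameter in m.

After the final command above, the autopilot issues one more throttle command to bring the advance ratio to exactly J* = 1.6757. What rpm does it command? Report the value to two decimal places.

set_propeller: D = 3.064 m, P = 3.337 m (p = P/D = 1.089099); state ← (V=0, rpm=0)
throttle_to(7520): rpm ← 7520
set_airspeed(92.18): V ← 92.18 m/s
throttle_to(6093): rpm ← 6093
final state: V = 92.18 m/s, rpm = 6093 → n = rpm/60 = 101.550000 rev/s
target J* = 1.6757; solve J* = V/(n·D) for n: n = V/(J*·D) = 92.18/(1.6757 × 3.064) = 17.953605 rev/s
rpm = 60·n = 1077.216318

rpm = 1077.22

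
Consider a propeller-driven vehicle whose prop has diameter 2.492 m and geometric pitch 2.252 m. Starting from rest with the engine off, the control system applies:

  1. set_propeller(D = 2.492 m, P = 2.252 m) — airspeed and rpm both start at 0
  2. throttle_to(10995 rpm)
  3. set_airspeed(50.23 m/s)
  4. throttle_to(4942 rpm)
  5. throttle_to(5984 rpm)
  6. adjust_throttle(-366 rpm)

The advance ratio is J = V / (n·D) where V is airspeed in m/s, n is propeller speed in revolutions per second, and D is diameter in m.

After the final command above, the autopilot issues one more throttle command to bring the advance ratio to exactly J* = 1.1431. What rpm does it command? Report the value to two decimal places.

rpm = 1057.99

set_propeller: D = 2.492 m, P = 2.252 m (p = P/D = 0.903692); state ← (V=0, rpm=0)
throttle_to(10995): rpm ← 10995
set_airspeed(50.23): V ← 50.23 m/s
throttle_to(4942): rpm ← 4942
throttle_to(5984): rpm ← 5984
adjust_throttle(-366): rpm ← 5984 -366 = 5618
final state: V = 50.23 m/s, rpm = 5618 → n = rpm/60 = 93.633333 rev/s
target J* = 1.1431; solve J* = V/(n·D) for n: n = V/(J*·D) = 50.23/(1.1431 × 2.492) = 17.633191 rev/s
rpm = 60·n = 1057.991469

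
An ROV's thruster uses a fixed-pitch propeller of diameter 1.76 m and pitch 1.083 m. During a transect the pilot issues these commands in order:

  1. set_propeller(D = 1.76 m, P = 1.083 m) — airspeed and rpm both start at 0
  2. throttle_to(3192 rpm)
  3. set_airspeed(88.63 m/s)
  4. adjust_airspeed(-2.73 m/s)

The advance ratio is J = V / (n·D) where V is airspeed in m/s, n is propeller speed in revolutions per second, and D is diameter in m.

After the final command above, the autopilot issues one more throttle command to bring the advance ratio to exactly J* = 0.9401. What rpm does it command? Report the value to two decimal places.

rpm = 3115.00

set_propeller: D = 1.76 m, P = 1.083 m (p = P/D = 0.615341); state ← (V=0, rpm=0)
throttle_to(3192): rpm ← 3192
set_airspeed(88.63): V ← 88.63 m/s
adjust_airspeed(-2.73): V ← 88.63 -2.73 = 85.9 m/s
final state: V = 85.9 m/s, rpm = 3192 → n = rpm/60 = 53.200000 rev/s
target J* = 0.9401; solve J* = V/(n·D) for n: n = V/(J*·D) = 85.9/(0.9401 × 1.76) = 51.916624 rev/s
rpm = 60·n = 3114.997437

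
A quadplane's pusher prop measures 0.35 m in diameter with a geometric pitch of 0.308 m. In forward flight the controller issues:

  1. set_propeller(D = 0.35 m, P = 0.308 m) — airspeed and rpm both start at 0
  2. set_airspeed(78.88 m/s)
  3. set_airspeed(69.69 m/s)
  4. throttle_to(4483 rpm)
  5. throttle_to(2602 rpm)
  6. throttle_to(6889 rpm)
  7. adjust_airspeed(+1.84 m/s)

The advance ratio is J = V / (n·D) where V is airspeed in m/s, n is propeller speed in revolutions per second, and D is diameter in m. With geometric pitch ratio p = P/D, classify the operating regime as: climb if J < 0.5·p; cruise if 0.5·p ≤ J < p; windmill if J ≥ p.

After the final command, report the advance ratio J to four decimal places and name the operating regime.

J = 1.7800, regime = windmill

set_propeller: D = 0.35 m, P = 0.308 m (p = P/D = 0.880000); state ← (V=0, rpm=0)
set_airspeed(78.88): V ← 78.88 m/s
set_airspeed(69.69): V ← 69.69 m/s
throttle_to(4483): rpm ← 4483
throttle_to(2602): rpm ← 2602
throttle_to(6889): rpm ← 6889
adjust_airspeed(+1.84): V ← 69.69 +1.84 = 71.53 m/s
final state: V = 71.53 m/s, rpm = 6889 → n = rpm/60 = 114.816667 rev/s
J = V / (n·D) = 71.53 / (114.816667 × 0.35) = 1.779981
regime bands: climb J<0.4400 | cruise [0.4400, 0.8800) | windmill J≥0.8800
J = 1.7800 → windmill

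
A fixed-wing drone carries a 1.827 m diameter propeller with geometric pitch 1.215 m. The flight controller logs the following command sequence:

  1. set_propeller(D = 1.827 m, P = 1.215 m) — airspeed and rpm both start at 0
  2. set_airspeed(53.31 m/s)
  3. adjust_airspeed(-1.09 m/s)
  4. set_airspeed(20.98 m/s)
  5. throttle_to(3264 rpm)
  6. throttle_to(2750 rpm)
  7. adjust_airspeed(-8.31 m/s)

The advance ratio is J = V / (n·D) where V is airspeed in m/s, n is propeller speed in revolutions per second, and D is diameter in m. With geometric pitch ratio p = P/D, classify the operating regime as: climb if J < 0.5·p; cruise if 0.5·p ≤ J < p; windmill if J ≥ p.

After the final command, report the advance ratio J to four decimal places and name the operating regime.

J = 0.1513, regime = climb

set_propeller: D = 1.827 m, P = 1.215 m (p = P/D = 0.665025); state ← (V=0, rpm=0)
set_airspeed(53.31): V ← 53.31 m/s
adjust_airspeed(-1.09): V ← 53.31 -1.09 = 52.22 m/s
set_airspeed(20.98): V ← 20.98 m/s
throttle_to(3264): rpm ← 3264
throttle_to(2750): rpm ← 2750
adjust_airspeed(-8.31): V ← 20.98 -8.31 = 12.67 m/s
final state: V = 12.67 m/s, rpm = 2750 → n = rpm/60 = 45.833333 rev/s
J = V / (n·D) = 12.67 / (45.833333 × 1.827) = 0.151306
regime bands: climb J<0.3325 | cruise [0.3325, 0.6650) | windmill J≥0.6650
J = 0.1513 → climb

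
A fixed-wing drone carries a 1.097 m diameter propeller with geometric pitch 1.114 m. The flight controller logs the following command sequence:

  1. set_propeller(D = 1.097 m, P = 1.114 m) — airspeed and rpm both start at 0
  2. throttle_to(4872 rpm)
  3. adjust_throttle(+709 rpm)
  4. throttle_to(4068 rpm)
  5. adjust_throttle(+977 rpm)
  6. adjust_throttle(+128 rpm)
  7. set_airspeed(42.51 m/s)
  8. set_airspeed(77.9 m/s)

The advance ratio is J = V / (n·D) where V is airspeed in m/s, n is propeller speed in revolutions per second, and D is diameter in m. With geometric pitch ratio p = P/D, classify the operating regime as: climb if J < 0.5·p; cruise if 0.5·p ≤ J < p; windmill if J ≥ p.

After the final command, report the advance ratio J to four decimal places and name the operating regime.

set_propeller: D = 1.097 m, P = 1.114 m (p = P/D = 1.015497); state ← (V=0, rpm=0)
throttle_to(4872): rpm ← 4872
adjust_throttle(+709): rpm ← 4872 +709 = 5581
throttle_to(4068): rpm ← 4068
adjust_throttle(+977): rpm ← 4068 +977 = 5045
adjust_throttle(+128): rpm ← 5045 +128 = 5173
set_airspeed(42.51): V ← 42.51 m/s
set_airspeed(77.9): V ← 77.9 m/s
final state: V = 77.9 m/s, rpm = 5173 → n = rpm/60 = 86.216667 rev/s
J = V / (n·D) = 77.9 / (86.216667 × 1.097) = 0.823644
regime bands: climb J<0.5077 | cruise [0.5077, 1.0155) | windmill J≥1.0155
J = 0.8236 → cruise

J = 0.8236, regime = cruise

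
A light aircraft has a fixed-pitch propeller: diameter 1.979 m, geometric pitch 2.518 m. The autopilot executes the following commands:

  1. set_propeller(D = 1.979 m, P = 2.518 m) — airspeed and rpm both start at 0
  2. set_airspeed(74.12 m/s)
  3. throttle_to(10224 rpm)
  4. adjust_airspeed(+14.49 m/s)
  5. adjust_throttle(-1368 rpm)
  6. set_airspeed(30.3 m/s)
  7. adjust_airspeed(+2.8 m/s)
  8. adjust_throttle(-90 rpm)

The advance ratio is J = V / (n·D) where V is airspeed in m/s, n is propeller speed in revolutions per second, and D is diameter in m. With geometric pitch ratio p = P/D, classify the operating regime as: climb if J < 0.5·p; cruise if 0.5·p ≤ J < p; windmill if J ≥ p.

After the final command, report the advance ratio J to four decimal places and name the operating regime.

J = 0.1145, regime = climb

set_propeller: D = 1.979 m, P = 2.518 m (p = P/D = 1.272360); state ← (V=0, rpm=0)
set_airspeed(74.12): V ← 74.12 m/s
throttle_to(10224): rpm ← 10224
adjust_airspeed(+14.49): V ← 74.12 +14.49 = 88.61 m/s
adjust_throttle(-1368): rpm ← 10224 -1368 = 8856
set_airspeed(30.3): V ← 30.3 m/s
adjust_airspeed(+2.8): V ← 30.3 +2.8 = 33.1 m/s
adjust_throttle(-90): rpm ← 8856 -90 = 8766
final state: V = 33.1 m/s, rpm = 8766 → n = rpm/60 = 146.100000 rev/s
J = V / (n·D) = 33.1 / (146.100000 × 1.979) = 0.114481
regime bands: climb J<0.6362 | cruise [0.6362, 1.2724) | windmill J≥1.2724
J = 0.1145 → climb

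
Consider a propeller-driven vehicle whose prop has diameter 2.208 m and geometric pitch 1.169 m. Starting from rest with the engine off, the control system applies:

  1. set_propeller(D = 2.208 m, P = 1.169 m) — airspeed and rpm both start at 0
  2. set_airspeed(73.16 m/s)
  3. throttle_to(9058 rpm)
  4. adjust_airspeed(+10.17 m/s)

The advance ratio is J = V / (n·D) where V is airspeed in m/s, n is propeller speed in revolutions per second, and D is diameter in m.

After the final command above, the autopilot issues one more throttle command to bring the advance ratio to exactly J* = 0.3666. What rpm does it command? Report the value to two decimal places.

rpm = 6176.77

set_propeller: D = 2.208 m, P = 1.169 m (p = P/D = 0.529438); state ← (V=0, rpm=0)
set_airspeed(73.16): V ← 73.16 m/s
throttle_to(9058): rpm ← 9058
adjust_airspeed(+10.17): V ← 73.16 +10.17 = 83.33 m/s
final state: V = 83.33 m/s, rpm = 9058 → n = rpm/60 = 150.966667 rev/s
target J* = 0.3666; solve J* = V/(n·D) for n: n = V/(J*·D) = 83.33/(0.3666 × 2.208) = 102.946089 rev/s
rpm = 60·n = 6176.765341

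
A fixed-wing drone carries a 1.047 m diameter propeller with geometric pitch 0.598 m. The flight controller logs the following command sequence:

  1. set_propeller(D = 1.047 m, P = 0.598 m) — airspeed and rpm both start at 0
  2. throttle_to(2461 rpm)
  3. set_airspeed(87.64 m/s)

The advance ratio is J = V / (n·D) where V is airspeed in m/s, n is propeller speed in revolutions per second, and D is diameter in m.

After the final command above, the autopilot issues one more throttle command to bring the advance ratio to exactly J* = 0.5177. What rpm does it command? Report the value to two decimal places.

rpm = 9701.27

set_propeller: D = 1.047 m, P = 0.598 m (p = P/D = 0.571156); state ← (V=0, rpm=0)
throttle_to(2461): rpm ← 2461
set_airspeed(87.64): V ← 87.64 m/s
final state: V = 87.64 m/s, rpm = 2461 → n = rpm/60 = 41.016667 rev/s
target J* = 0.5177; solve J* = V/(n·D) for n: n = V/(J*·D) = 87.64/(0.5177 × 1.047) = 161.687901 rev/s
rpm = 60·n = 9701.274039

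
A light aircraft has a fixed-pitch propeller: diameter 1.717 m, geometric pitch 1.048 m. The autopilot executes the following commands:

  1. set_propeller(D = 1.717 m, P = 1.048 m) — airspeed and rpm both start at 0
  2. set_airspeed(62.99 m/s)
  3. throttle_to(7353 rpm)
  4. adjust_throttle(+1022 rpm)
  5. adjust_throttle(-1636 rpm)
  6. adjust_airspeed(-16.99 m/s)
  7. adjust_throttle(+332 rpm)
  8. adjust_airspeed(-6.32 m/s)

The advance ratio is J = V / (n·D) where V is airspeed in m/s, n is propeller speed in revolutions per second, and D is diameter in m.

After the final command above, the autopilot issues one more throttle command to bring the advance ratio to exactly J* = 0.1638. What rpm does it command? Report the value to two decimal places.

set_propeller: D = 1.717 m, P = 1.048 m (p = P/D = 0.610367); state ← (V=0, rpm=0)
set_airspeed(62.99): V ← 62.99 m/s
throttle_to(7353): rpm ← 7353
adjust_throttle(+1022): rpm ← 7353 +1022 = 8375
adjust_throttle(-1636): rpm ← 8375 -1636 = 6739
adjust_airspeed(-16.99): V ← 62.99 -16.99 = 46 m/s
adjust_throttle(+332): rpm ← 6739 +332 = 7071
adjust_airspeed(-6.32): V ← 46 -6.32 = 39.68 m/s
final state: V = 39.68 m/s, rpm = 7071 → n = rpm/60 = 117.850000 rev/s
target J* = 0.1638; solve J* = V/(n·D) for n: n = V/(J*·D) = 39.68/(0.1638 × 1.717) = 141.087153 rev/s
rpm = 60·n = 8465.229199

rpm = 8465.23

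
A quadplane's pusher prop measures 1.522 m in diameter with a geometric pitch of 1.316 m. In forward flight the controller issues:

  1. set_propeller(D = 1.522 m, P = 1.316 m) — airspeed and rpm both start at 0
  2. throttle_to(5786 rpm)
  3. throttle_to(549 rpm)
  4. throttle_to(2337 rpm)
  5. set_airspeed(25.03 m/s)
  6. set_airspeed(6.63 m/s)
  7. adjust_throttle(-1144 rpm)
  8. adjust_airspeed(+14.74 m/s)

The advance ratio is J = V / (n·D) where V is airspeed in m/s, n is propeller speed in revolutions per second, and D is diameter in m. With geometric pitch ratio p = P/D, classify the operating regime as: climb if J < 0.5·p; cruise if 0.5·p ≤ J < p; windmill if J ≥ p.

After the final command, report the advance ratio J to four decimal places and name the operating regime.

J = 0.7062, regime = cruise

set_propeller: D = 1.522 m, P = 1.316 m (p = P/D = 0.864652); state ← (V=0, rpm=0)
throttle_to(5786): rpm ← 5786
throttle_to(549): rpm ← 549
throttle_to(2337): rpm ← 2337
set_airspeed(25.03): V ← 25.03 m/s
set_airspeed(6.63): V ← 6.63 m/s
adjust_throttle(-1144): rpm ← 2337 -1144 = 1193
adjust_airspeed(+14.74): V ← 6.63 +14.74 = 21.37 m/s
final state: V = 21.37 m/s, rpm = 1193 → n = rpm/60 = 19.883333 rev/s
J = V / (n·D) = 21.37 / (19.883333 × 1.522) = 0.706156
regime bands: climb J<0.4323 | cruise [0.4323, 0.8647) | windmill J≥0.8647
J = 0.7062 → cruise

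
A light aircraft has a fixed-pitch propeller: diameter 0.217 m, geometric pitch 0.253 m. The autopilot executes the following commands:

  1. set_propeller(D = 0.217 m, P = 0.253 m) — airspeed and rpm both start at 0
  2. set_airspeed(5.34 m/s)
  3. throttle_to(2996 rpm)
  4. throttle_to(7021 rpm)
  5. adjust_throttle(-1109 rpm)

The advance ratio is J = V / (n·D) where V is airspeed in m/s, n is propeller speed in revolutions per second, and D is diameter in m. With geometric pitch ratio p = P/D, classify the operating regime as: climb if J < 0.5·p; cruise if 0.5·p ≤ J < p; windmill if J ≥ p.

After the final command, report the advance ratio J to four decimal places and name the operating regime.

set_propeller: D = 0.217 m, P = 0.253 m (p = P/D = 1.165899); state ← (V=0, rpm=0)
set_airspeed(5.34): V ← 5.34 m/s
throttle_to(2996): rpm ← 2996
throttle_to(7021): rpm ← 7021
adjust_throttle(-1109): rpm ← 7021 -1109 = 5912
final state: V = 5.34 m/s, rpm = 5912 → n = rpm/60 = 98.533333 rev/s
J = V / (n·D) = 5.34 / (98.533333 × 0.217) = 0.249746
regime bands: climb J<0.5829 | cruise [0.5829, 1.1659) | windmill J≥1.1659
J = 0.2497 → climb

J = 0.2497, regime = climb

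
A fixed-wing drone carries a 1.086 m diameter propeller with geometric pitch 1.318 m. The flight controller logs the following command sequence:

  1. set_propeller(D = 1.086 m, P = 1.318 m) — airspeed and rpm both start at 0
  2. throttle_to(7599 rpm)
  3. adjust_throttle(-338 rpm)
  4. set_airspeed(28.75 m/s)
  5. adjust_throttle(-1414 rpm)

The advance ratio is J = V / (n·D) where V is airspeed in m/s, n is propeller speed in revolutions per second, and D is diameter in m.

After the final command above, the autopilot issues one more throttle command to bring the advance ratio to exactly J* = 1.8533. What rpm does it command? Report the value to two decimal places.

rpm = 857.06

set_propeller: D = 1.086 m, P = 1.318 m (p = P/D = 1.213628); state ← (V=0, rpm=0)
throttle_to(7599): rpm ← 7599
adjust_throttle(-338): rpm ← 7599 -338 = 7261
set_airspeed(28.75): V ← 28.75 m/s
adjust_throttle(-1414): rpm ← 7261 -1414 = 5847
final state: V = 28.75 m/s, rpm = 5847 → n = rpm/60 = 97.450000 rev/s
target J* = 1.8533; solve J* = V/(n·D) for n: n = V/(J*·D) = 28.75/(1.8533 × 1.086) = 14.284410 rev/s
rpm = 60·n = 857.064582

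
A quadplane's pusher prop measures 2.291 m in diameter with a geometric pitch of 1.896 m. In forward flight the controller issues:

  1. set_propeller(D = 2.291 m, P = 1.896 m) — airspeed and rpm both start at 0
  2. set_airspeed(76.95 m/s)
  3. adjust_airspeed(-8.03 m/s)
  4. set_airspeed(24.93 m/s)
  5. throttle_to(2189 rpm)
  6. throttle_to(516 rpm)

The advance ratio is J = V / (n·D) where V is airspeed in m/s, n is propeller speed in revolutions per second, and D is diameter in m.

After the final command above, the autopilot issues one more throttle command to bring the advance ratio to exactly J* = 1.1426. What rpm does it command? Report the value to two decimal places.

set_propeller: D = 2.291 m, P = 1.896 m (p = P/D = 0.827586); state ← (V=0, rpm=0)
set_airspeed(76.95): V ← 76.95 m/s
adjust_airspeed(-8.03): V ← 76.95 -8.03 = 68.92 m/s
set_airspeed(24.93): V ← 24.93 m/s
throttle_to(2189): rpm ← 2189
throttle_to(516): rpm ← 516
final state: V = 24.93 m/s, rpm = 516 → n = rpm/60 = 8.600000 rev/s
target J* = 1.1426; solve J* = V/(n·D) for n: n = V/(J*·D) = 24.93/(1.1426 × 2.291) = 9.523640 rev/s
rpm = 60·n = 571.418399

rpm = 571.42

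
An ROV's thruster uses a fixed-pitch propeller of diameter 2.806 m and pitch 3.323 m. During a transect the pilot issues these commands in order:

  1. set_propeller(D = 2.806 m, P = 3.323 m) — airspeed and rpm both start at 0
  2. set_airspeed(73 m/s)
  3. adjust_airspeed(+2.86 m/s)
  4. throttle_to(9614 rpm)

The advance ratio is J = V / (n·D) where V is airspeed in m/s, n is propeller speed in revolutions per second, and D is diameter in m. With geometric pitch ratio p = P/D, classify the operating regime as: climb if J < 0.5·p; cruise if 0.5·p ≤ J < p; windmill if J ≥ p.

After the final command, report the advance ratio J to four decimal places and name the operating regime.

J = 0.1687, regime = climb

set_propeller: D = 2.806 m, P = 3.323 m (p = P/D = 1.184248); state ← (V=0, rpm=0)
set_airspeed(73): V ← 73 m/s
adjust_airspeed(+2.86): V ← 73 +2.86 = 75.86 m/s
throttle_to(9614): rpm ← 9614
final state: V = 75.86 m/s, rpm = 9614 → n = rpm/60 = 160.233333 rev/s
J = V / (n·D) = 75.86 / (160.233333 × 2.806) = 0.168722
regime bands: climb J<0.5921 | cruise [0.5921, 1.1842) | windmill J≥1.1842
J = 0.1687 → climb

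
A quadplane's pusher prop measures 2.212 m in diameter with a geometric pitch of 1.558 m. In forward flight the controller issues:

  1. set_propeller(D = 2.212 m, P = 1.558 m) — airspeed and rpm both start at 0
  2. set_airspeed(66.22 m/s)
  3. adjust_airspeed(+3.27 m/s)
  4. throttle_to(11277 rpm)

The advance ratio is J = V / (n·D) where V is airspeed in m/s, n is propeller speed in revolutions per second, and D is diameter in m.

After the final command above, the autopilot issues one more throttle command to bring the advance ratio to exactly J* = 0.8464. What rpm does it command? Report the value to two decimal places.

rpm = 2226.96

set_propeller: D = 2.212 m, P = 1.558 m (p = P/D = 0.704340); state ← (V=0, rpm=0)
set_airspeed(66.22): V ← 66.22 m/s
adjust_airspeed(+3.27): V ← 66.22 +3.27 = 69.49 m/s
throttle_to(11277): rpm ← 11277
final state: V = 69.49 m/s, rpm = 11277 → n = rpm/60 = 187.950000 rev/s
target J* = 0.8464; solve J* = V/(n·D) for n: n = V/(J*·D) = 69.49/(0.8464 × 2.212) = 37.116031 rev/s
rpm = 60·n = 2226.961889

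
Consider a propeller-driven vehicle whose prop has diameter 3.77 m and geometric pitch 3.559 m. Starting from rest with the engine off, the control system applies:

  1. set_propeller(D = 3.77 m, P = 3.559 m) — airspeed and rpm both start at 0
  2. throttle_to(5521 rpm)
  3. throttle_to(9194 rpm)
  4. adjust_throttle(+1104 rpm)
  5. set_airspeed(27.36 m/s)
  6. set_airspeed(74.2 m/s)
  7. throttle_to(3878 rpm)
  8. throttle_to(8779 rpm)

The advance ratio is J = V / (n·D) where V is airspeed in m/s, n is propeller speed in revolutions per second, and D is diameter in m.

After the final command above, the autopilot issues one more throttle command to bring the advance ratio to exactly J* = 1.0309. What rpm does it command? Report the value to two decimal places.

rpm = 1145.51

set_propeller: D = 3.77 m, P = 3.559 m (p = P/D = 0.944032); state ← (V=0, rpm=0)
throttle_to(5521): rpm ← 5521
throttle_to(9194): rpm ← 9194
adjust_throttle(+1104): rpm ← 9194 +1104 = 10298
set_airspeed(27.36): V ← 27.36 m/s
set_airspeed(74.2): V ← 74.2 m/s
throttle_to(3878): rpm ← 3878
throttle_to(8779): rpm ← 8779
final state: V = 74.2 m/s, rpm = 8779 → n = rpm/60 = 146.316667 rev/s
target J* = 1.0309; solve J* = V/(n·D) for n: n = V/(J*·D) = 74.2/(1.0309 × 3.77) = 19.091762 rev/s
rpm = 60·n = 1145.505730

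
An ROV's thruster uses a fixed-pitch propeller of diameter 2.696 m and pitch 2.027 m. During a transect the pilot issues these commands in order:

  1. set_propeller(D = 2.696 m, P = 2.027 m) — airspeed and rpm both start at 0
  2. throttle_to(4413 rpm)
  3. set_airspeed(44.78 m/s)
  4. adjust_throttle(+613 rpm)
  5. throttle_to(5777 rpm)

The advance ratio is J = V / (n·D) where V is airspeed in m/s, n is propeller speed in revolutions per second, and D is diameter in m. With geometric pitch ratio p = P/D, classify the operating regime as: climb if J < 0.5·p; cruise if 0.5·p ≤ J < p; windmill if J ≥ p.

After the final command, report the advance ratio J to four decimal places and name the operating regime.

J = 0.1725, regime = climb

set_propeller: D = 2.696 m, P = 2.027 m (p = P/D = 0.751855); state ← (V=0, rpm=0)
throttle_to(4413): rpm ← 4413
set_airspeed(44.78): V ← 44.78 m/s
adjust_throttle(+613): rpm ← 4413 +613 = 5026
throttle_to(5777): rpm ← 5777
final state: V = 44.78 m/s, rpm = 5777 → n = rpm/60 = 96.283333 rev/s
J = V / (n·D) = 44.78 / (96.283333 × 2.696) = 0.172510
regime bands: climb J<0.3759 | cruise [0.3759, 0.7519) | windmill J≥0.7519
J = 0.1725 → climb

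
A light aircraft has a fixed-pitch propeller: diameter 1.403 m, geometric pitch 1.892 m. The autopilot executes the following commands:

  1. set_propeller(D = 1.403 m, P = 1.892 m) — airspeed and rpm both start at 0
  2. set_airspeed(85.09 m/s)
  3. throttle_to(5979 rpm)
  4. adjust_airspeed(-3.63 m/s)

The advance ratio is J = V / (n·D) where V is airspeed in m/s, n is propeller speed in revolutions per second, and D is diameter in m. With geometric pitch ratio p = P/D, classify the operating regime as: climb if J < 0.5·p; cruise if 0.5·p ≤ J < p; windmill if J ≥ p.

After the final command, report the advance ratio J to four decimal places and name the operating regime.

set_propeller: D = 1.403 m, P = 1.892 m (p = P/D = 1.348539); state ← (V=0, rpm=0)
set_airspeed(85.09): V ← 85.09 m/s
throttle_to(5979): rpm ← 5979
adjust_airspeed(-3.63): V ← 85.09 -3.63 = 81.46 m/s
final state: V = 81.46 m/s, rpm = 5979 → n = rpm/60 = 99.650000 rev/s
J = V / (n·D) = 81.46 / (99.650000 × 1.403) = 0.582652
regime bands: climb J<0.6743 | cruise [0.6743, 1.3485) | windmill J≥1.3485
J = 0.5827 → climb

J = 0.5827, regime = climb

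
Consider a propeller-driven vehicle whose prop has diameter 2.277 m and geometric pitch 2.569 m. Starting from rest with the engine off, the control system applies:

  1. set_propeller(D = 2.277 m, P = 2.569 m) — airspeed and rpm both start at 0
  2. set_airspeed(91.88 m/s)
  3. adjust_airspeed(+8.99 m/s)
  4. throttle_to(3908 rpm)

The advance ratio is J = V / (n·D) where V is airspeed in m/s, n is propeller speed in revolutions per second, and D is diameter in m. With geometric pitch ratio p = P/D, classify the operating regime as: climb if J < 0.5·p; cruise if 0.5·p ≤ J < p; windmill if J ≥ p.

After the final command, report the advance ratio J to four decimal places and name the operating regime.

set_propeller: D = 2.277 m, P = 2.569 m (p = P/D = 1.128239); state ← (V=0, rpm=0)
set_airspeed(91.88): V ← 91.88 m/s
adjust_airspeed(+8.99): V ← 91.88 +8.99 = 100.87 m/s
throttle_to(3908): rpm ← 3908
final state: V = 100.87 m/s, rpm = 3908 → n = rpm/60 = 65.133333 rev/s
J = V / (n·D) = 100.87 / (65.133333 × 2.277) = 0.680136
regime bands: climb J<0.5641 | cruise [0.5641, 1.1282) | windmill J≥1.1282
J = 0.6801 → cruise

J = 0.6801, regime = cruise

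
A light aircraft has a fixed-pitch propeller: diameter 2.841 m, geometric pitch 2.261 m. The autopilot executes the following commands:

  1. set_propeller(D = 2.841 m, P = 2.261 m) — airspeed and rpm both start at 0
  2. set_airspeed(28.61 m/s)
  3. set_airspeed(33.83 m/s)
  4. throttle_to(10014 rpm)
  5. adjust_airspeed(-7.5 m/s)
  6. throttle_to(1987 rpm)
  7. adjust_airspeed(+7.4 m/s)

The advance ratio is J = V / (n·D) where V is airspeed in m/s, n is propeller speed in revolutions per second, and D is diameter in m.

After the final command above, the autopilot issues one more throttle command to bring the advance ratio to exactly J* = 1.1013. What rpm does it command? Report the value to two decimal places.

set_propeller: D = 2.841 m, P = 2.261 m (p = P/D = 0.795847); state ← (V=0, rpm=0)
set_airspeed(28.61): V ← 28.61 m/s
set_airspeed(33.83): V ← 33.83 m/s
throttle_to(10014): rpm ← 10014
adjust_airspeed(-7.5): V ← 33.83 -7.5 = 26.33 m/s
throttle_to(1987): rpm ← 1987
adjust_airspeed(+7.4): V ← 26.33 +7.4 = 33.73 m/s
final state: V = 33.73 m/s, rpm = 1987 → n = rpm/60 = 33.116667 rev/s
target J* = 1.1013; solve J* = V/(n·D) for n: n = V/(J*·D) = 33.73/(1.1013 × 2.841) = 10.780514 rev/s
rpm = 60·n = 646.830841

rpm = 646.83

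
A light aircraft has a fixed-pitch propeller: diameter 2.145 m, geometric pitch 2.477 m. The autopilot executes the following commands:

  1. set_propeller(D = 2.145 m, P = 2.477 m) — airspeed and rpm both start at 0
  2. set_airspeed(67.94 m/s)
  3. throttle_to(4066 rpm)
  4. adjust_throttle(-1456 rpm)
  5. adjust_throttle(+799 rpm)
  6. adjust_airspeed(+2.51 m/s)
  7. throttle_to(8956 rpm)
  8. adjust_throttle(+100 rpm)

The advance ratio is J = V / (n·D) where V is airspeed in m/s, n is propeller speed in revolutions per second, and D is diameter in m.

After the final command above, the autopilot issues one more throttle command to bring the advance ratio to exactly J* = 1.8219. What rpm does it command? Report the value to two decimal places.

set_propeller: D = 2.145 m, P = 2.477 m (p = P/D = 1.154779); state ← (V=0, rpm=0)
set_airspeed(67.94): V ← 67.94 m/s
throttle_to(4066): rpm ← 4066
adjust_throttle(-1456): rpm ← 4066 -1456 = 2610
adjust_throttle(+799): rpm ← 2610 +799 = 3409
adjust_airspeed(+2.51): V ← 67.94 +2.51 = 70.45 m/s
throttle_to(8956): rpm ← 8956
adjust_throttle(+100): rpm ← 8956 +100 = 9056
final state: V = 70.45 m/s, rpm = 9056 → n = rpm/60 = 150.933333 rev/s
target J* = 1.8219; solve J* = V/(n·D) for n: n = V/(J*·D) = 70.45/(1.8219 × 2.145) = 18.027237 rev/s
rpm = 60·n = 1081.634212

rpm = 1081.63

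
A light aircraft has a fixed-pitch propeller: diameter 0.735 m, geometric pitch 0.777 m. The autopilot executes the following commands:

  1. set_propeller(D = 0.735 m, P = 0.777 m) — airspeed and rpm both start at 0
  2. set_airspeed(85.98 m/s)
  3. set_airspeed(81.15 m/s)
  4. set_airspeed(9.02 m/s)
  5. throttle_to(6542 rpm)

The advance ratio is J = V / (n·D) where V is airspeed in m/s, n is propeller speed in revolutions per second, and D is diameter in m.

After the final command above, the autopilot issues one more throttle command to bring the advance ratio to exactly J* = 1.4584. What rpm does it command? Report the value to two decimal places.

rpm = 504.89

set_propeller: D = 0.735 m, P = 0.777 m (p = P/D = 1.057143); state ← (V=0, rpm=0)
set_airspeed(85.98): V ← 85.98 m/s
set_airspeed(81.15): V ← 81.15 m/s
set_airspeed(9.02): V ← 9.02 m/s
throttle_to(6542): rpm ← 6542
final state: V = 9.02 m/s, rpm = 6542 → n = rpm/60 = 109.033333 rev/s
target J* = 1.4584; solve J* = V/(n·D) for n: n = V/(J*·D) = 9.02/(1.4584 × 0.735) = 8.414776 rev/s
rpm = 60·n = 504.886540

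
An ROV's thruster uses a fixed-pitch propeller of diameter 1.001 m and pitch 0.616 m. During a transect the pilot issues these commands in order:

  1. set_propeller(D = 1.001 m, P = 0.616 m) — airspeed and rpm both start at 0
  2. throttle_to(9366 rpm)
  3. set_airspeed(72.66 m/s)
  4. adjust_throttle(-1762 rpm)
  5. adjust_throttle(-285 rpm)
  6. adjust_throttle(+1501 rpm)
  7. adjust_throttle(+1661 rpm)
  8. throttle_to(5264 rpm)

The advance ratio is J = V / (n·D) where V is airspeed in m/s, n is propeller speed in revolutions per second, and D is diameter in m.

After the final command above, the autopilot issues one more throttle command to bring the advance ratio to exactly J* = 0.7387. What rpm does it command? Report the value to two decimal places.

rpm = 5895.82

set_propeller: D = 1.001 m, P = 0.616 m (p = P/D = 0.615385); state ← (V=0, rpm=0)
throttle_to(9366): rpm ← 9366
set_airspeed(72.66): V ← 72.66 m/s
adjust_throttle(-1762): rpm ← 9366 -1762 = 7604
adjust_throttle(-285): rpm ← 7604 -285 = 7319
adjust_throttle(+1501): rpm ← 7319 +1501 = 8820
adjust_throttle(+1661): rpm ← 8820 +1661 = 10481
throttle_to(5264): rpm ← 5264
final state: V = 72.66 m/s, rpm = 5264 → n = rpm/60 = 87.733333 rev/s
target J* = 0.7387; solve J* = V/(n·D) for n: n = V/(J*·D) = 72.66/(0.7387 × 1.001) = 98.263724 rev/s
rpm = 60·n = 5895.823413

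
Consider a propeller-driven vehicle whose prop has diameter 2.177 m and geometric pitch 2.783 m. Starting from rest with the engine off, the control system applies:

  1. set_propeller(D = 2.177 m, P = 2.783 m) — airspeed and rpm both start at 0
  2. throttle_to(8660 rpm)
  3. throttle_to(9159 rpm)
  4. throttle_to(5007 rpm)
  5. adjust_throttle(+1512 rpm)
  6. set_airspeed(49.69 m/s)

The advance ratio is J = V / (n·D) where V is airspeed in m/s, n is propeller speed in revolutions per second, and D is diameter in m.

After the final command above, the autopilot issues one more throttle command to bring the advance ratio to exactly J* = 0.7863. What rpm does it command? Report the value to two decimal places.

set_propeller: D = 2.177 m, P = 2.783 m (p = P/D = 1.278365); state ← (V=0, rpm=0)
throttle_to(8660): rpm ← 8660
throttle_to(9159): rpm ← 9159
throttle_to(5007): rpm ← 5007
adjust_throttle(+1512): rpm ← 5007 +1512 = 6519
set_airspeed(49.69): V ← 49.69 m/s
final state: V = 49.69 m/s, rpm = 6519 → n = rpm/60 = 108.650000 rev/s
target J* = 0.7863; solve J* = V/(n·D) for n: n = V/(J*·D) = 49.69/(0.7863 × 2.177) = 29.028346 rev/s
rpm = 60·n = 1741.700764

rpm = 1741.70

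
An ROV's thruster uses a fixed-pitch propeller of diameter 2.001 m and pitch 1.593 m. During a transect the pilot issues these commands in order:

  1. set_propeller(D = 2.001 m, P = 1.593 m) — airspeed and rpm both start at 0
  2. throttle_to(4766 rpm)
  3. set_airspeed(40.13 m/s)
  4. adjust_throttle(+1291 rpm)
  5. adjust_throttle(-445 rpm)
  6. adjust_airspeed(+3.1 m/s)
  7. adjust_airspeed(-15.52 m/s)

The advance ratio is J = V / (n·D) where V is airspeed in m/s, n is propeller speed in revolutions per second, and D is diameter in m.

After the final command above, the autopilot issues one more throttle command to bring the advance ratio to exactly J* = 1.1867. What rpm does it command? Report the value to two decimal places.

rpm = 700.16

set_propeller: D = 2.001 m, P = 1.593 m (p = P/D = 0.796102); state ← (V=0, rpm=0)
throttle_to(4766): rpm ← 4766
set_airspeed(40.13): V ← 40.13 m/s
adjust_throttle(+1291): rpm ← 4766 +1291 = 6057
adjust_throttle(-445): rpm ← 6057 -445 = 5612
adjust_airspeed(+3.1): V ← 40.13 +3.1 = 43.23 m/s
adjust_airspeed(-15.52): V ← 43.23 -15.52 = 27.71 m/s
final state: V = 27.71 m/s, rpm = 5612 → n = rpm/60 = 93.533333 rev/s
target J* = 1.1867; solve J* = V/(n·D) for n: n = V/(J*·D) = 27.71/(1.1867 × 2.001) = 11.669399 rev/s
rpm = 60·n = 700.163949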